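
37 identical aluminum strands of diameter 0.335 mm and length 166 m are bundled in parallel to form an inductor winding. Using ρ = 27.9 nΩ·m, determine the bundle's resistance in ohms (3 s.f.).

1.42 Ω

ρ = 27.9 nΩ·m = 2.79×10^-8 Ω·m
A_strand = π(1.6750e-04 m)² = 8.814e-08 m²
R_strand = ρL/A = (2.79×10^-8)(166)/(8.814e-08) = 52.55 Ω
R_total = R_strand/N = 52.55/37 = 1.42 Ω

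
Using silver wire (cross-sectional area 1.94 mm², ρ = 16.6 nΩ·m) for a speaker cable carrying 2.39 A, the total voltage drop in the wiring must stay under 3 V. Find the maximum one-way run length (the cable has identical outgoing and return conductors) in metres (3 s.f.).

73.3 m

ρ = 16.6 nΩ·m = 1.66×10^-8 Ω·m
A = 1.94 mm² = 1.940e-06 m²
L_max = V_max·A/(2·ρI) = (3)(1.940e-06)/(2×1.66×10^-8×2.39) = 73.3 m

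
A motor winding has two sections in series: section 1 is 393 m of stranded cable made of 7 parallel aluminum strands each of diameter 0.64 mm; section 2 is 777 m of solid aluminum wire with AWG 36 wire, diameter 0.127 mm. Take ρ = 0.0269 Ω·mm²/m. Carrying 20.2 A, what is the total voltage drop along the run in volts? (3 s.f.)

ρ = 0.0269 Ω·mm²/m = 2.69×10^-8 Ω·m
Section 1: A_strand = π(3.2000e-04)² = 3.217e-07 m²; R₁ = ρL/(N·A_s) = (2.69×10^-8)(393)/(7×3.217e-07) = 4.695 Ω
Section 2: A = π(0.127/2 mm)² = π(6.3500e-05 m)² = 1.267e-08 m²
R₂ = (2.69×10^-8)(777)/(1.267e-08) = 1650 Ω
R = R₁ + R₂ = 1655 Ω
V = IR = 20.2 × 1655 = 33400 V

33400 V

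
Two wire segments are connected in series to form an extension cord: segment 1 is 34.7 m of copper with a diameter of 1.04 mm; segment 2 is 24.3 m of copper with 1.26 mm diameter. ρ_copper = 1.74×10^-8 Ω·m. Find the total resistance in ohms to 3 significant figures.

Segment 1: A = π(d/2)² = π(5.2000e-04 m)² = 8.495e-07 m²
R₁ = ρL/A = (1.74×10^-8)(34.7)/(8.495e-07) = 0.7108 Ω
Segment 2: A = π(d/2)² = π(6.3000e-04 m)² = 1.247e-06 m²
R₂ = (1.74×10^-8)(24.3)/(1.247e-06) = 0.3391 Ω
R = R₁ + R₂ = 1.05 Ω

1.05 Ω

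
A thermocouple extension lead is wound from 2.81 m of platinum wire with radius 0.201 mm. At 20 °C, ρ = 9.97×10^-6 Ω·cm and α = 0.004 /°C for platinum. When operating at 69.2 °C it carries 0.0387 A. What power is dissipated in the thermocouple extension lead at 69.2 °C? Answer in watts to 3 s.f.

0.00396 W

ρ = 9.97×10^-6 Ω·cm = 9.97×10^-8 Ω·m
A = πr² = π(2.0100e-04 m)² = 1.269e-07 m²
R₍20₎ = ρL/A = (9.97×10^-8)(2.81)/(1.269e-07) = 2.207 Ω
R₍69.2₎ = R₍20₎(1 + αΔT) = 2.207 × (1 + 0.004×49.2) = 2.642 Ω
P = I²R = (0.0387)² × 2.642 = 0.00396 W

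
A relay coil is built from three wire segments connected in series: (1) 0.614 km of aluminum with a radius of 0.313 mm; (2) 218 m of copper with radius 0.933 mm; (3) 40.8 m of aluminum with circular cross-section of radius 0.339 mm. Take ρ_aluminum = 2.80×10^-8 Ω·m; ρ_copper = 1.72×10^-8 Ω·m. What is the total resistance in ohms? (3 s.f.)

60.4 Ω

Seg 1: A = πr² = π(3.1300e-04 m)² = 3.078e-07 m²
R_1 = (2.80×10^-8)(614)/(3.078e-07) = 55.86 Ω
Seg 2: A = πr² = π(9.3300e-04 m)² = 2.735e-06 m²
R_2 = (1.72×10^-8)(218)/(2.735e-06) = 1.371 Ω
Seg 3: A = πr² = π(3.3900e-04 m)² = 3.610e-07 m²
R_3 = (2.80×10^-8)(40.8)/(3.610e-07) = 3.164 Ω
R_total = R_1 + R_2 + R_3 = 60.4 Ω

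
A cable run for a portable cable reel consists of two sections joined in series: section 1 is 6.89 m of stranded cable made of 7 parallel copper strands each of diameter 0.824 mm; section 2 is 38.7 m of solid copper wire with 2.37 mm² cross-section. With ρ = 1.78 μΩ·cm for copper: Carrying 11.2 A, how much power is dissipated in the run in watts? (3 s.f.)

ρ = 1.78 μΩ·cm = 1.78×10^-8 Ω·m
Section 1: A_strand = π(4.1200e-04)² = 5.333e-07 m²; R₁ = ρL/(N·A_s) = (1.78×10^-8)(6.89)/(7×5.333e-07) = 0.03285 Ω
Section 2: A = 2.37 mm² = 2.370e-06 m²
R₂ = (1.78×10^-8)(38.7)/(2.370e-06) = 0.2907 Ω
R = R₁ + R₂ = 0.3235 Ω
P = I²R = (11.2)² × 0.3235 = 40.6 W

40.6 W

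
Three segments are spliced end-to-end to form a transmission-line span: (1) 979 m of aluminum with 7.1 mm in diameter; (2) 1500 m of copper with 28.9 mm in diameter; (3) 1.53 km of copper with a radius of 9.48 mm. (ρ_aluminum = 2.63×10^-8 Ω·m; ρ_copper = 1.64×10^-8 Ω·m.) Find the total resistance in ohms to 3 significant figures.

Seg 1: A = π(d/2)² = π(3.5500e-03 m)² = 3.959e-05 m²
R_1 = (2.63×10^-8)(979)/(3.959e-05) = 0.6503 Ω
Seg 2: A = π(d/2)² = π(1.4450e-02 m)² = 6.560e-04 m²
R_2 = (1.64×10^-8)(1500)/(6.560e-04) = 0.0375 Ω
Seg 3: A = πr² = π(9.4800e-03 m)² = 2.823e-04 m²
R_3 = (1.64×10^-8)(1530)/(2.823e-04) = 0.08887 Ω
R_total = R_1 + R_2 + R_3 = 0.777 Ω

0.777 Ω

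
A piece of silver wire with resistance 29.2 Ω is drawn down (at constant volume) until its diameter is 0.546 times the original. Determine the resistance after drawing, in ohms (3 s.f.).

329 Ω

Volume constant ⇒ L' = L/r² with r = 0.546. R' = ρL'/A' = ρ(L/r²)/(πr²d₀²/4) = R/r⁴.
R' = 11.25 × 29.2 = 329 Ω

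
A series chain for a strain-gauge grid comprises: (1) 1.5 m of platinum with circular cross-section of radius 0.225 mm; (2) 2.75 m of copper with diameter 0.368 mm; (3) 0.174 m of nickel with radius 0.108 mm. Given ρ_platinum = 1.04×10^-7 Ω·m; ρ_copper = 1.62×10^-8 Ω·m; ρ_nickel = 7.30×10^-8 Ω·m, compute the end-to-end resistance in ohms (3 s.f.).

1.75 Ω

Seg 1: A = πr² = π(2.2500e-04 m)² = 1.590e-07 m²
R_1 = (1.04×10^-7)(1.5)/(1.590e-07) = 0.9809 Ω
Seg 2: A = π(d/2)² = π(1.8400e-04 m)² = 1.064e-07 m²
R_2 = (1.62×10^-8)(2.75)/(1.064e-07) = 0.4189 Ω
Seg 3: A = πr² = π(1.0800e-04 m)² = 3.664e-08 m²
R_3 = (7.30×10^-8)(0.174)/(3.664e-08) = 0.3466 Ω
R_total = R_1 + R_2 + R_3 = 1.75 Ω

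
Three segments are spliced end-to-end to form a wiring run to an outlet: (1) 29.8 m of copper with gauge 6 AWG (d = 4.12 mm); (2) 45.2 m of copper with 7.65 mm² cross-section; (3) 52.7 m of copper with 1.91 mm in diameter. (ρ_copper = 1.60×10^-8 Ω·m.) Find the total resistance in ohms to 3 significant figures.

0.425 Ω

Seg 1: A = π(4.12/2 mm)² = π(2.0600e-03 m)² = 1.333e-05 m²
R_1 = (1.60×10^-8)(29.8)/(1.333e-05) = 0.03576 Ω
Seg 2: A = 7.65 mm² = 7.650e-06 m²
R_2 = (1.60×10^-8)(45.2)/(7.650e-06) = 0.09454 Ω
Seg 3: A = π(d/2)² = π(9.5500e-04 m)² = 2.865e-06 m²
R_3 = (1.60×10^-8)(52.7)/(2.865e-06) = 0.2943 Ω
R_total = R_1 + R_2 + R_3 = 0.425 Ω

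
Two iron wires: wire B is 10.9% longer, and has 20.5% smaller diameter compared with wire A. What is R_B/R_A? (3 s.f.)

R ∝ L/d², so R_B/R_A = (1 + 10.9/100) × (1 − 20.5/100)⁻²
= 1.109 × 1.582 = 1.75

1.75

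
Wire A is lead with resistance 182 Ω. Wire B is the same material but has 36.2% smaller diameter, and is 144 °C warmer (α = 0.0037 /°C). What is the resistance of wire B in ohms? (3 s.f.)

R ∝ ρL/d² with ρ ∝ (1+αΔT), so R_B/R_A = (1 − 36.2/100)⁻² × (1 + 0.0037×144)
= 2.457 × 1.533 = 3.766
R_B = 3.766 × 182 = 685 Ω

685 Ω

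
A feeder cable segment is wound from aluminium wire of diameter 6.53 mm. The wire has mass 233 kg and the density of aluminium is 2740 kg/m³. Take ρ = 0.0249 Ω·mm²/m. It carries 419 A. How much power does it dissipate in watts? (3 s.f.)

ρ = 0.0249 Ω·mm²/m = 2.49×10^-8 Ω·m
A = π(d/2)² = π(3.2650e-03 m)² = 3.3490e-05 m²
L = m/(density·A) = 233/(2740×3.3490e-05) = 2539 m
R = ρL/A = (2.49×10^-8)(2539)/(3.3490e-05) = 1.888 Ω
P = I²R = (419)² × 1.888 = 3.31×10^5 W

3.31×10^5 W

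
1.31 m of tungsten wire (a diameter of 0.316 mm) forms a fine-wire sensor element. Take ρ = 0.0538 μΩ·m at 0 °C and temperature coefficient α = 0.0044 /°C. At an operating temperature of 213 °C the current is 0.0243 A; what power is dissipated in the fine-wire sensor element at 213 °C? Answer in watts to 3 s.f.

0.00103 W

ρ = 0.0538 μΩ·m = 5.38×10^-8 Ω·m
A = π(d/2)² = π(1.5800e-04 m)² = 7.843e-08 m²
R₍0₎ = ρL/A = (5.38×10^-8)(1.31)/(7.843e-08) = 0.8986 Ω
R₍213₎ = R₍0₎(1 + αΔT) = 0.8986 × (1 + 0.0044×213) = 1.741 Ω
P = I²R = (0.0243)² × 1.741 = 0.00103 W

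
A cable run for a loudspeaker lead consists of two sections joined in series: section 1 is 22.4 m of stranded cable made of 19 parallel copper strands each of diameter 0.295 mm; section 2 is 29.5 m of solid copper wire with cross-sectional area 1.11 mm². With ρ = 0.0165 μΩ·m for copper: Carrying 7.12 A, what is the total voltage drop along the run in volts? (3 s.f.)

ρ = 0.0165 μΩ·m = 1.65×10^-8 Ω·m
Section 1: A_strand = π(1.4750e-04)² = 6.835e-08 m²; R₁ = ρL/(N·A_s) = (1.65×10^-8)(22.4)/(19×6.835e-08) = 0.2846 Ω
Section 2: A = 1.11 mm² = 1.110e-06 m²
R₂ = (1.65×10^-8)(29.5)/(1.110e-06) = 0.4385 Ω
R = R₁ + R₂ = 0.7231 Ω
V = IR = 7.12 × 0.7231 = 5.15 V

5.15 V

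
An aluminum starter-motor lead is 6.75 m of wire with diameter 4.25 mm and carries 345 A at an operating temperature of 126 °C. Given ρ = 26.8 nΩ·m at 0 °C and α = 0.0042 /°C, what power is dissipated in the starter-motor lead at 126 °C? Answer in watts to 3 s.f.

2320 W

ρ = 26.8 nΩ·m = 2.68×10^-8 Ω·m
A = π(d/2)² = π(2.1250e-03 m)² = 1.419e-05 m²
R₍0₎ = ρL/A = (2.68×10^-8)(6.75)/(1.419e-05) = 0.01275 Ω
R₍126₎ = R₍0₎(1 + αΔT) = 0.01275 × (1 + 0.0042×126) = 0.0195 Ω
P = I²R = (345)² × 0.0195 = 2320 W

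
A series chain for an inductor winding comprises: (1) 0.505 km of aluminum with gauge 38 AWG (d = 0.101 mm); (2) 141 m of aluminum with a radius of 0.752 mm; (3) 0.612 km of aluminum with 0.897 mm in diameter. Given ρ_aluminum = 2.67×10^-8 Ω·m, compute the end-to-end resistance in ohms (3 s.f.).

1710 Ω

Seg 1: A = π(0.101/2 mm)² = π(5.0500e-05 m)² = 8.012e-09 m²
R_1 = (2.67×10^-8)(505)/(8.012e-09) = 1683 Ω
Seg 2: A = πr² = π(7.5200e-04 m)² = 1.777e-06 m²
R_2 = (2.67×10^-8)(141)/(1.777e-06) = 2.119 Ω
Seg 3: A = π(d/2)² = π(4.4850e-04 m)² = 6.319e-07 m²
R_3 = (2.67×10^-8)(612)/(6.319e-07) = 25.86 Ω
R_total = R_1 + R_2 + R_3 = 1710 Ω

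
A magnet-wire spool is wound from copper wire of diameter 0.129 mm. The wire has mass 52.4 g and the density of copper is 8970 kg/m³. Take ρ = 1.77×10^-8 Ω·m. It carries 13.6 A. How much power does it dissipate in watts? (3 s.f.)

A = π(d/2)² = π(6.4500e-05 m)² = 1.3070e-08 m²
L = m/(density·A) = 0.0524/(8970×1.3070e-08) = 447 m
R = ρL/A = (1.77×10^-8)(447)/(1.3070e-08) = 605.3 Ω
P = I²R = (13.6)² × 605.3 = 1.12×10^5 W

1.12×10^5 W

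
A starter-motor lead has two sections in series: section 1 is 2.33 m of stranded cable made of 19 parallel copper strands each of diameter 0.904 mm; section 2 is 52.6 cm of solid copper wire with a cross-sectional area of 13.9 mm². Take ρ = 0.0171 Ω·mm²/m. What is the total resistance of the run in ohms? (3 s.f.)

ρ = 0.0171 Ω·mm²/m = 1.71×10^-8 Ω·m
Section 1: A_strand = π(4.5200e-04)² = 6.418e-07 m²; R₁ = ρL/(N·A_s) = (1.71×10^-8)(2.33)/(19×6.418e-07) = 0.003267 Ω
Section 2: A = 13.9 mm² = 1.390e-05 m²
R₂ = (1.71×10^-8)(0.526)/(1.390e-05) = 6.471×10^-4 Ω
R = R₁ + R₂ = 0.00391 Ω

0.00391 Ω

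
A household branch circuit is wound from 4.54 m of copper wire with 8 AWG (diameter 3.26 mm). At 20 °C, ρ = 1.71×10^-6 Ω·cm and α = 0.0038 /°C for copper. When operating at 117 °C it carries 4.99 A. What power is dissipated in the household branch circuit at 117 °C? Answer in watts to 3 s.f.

0.317 W

ρ = 1.71×10^-6 Ω·cm = 1.71×10^-8 Ω·m
A = π(3.26/2 mm)² = π(1.6300e-03 m)² = 8.347e-06 m²
R₍20₎ = ρL/A = (1.71×10^-8)(4.54)/(8.347e-06) = 0.009301 Ω
R₍117₎ = R₍20₎(1 + αΔT) = 0.009301 × (1 + 0.0038×97) = 0.01273 Ω
P = I²R = (4.99)² × 0.01273 = 0.317 W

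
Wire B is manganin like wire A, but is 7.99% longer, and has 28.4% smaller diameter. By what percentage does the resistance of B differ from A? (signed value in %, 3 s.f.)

111%

R ∝ L/d², so R_B/R_A = (1 + 7.99/100) × (1 − 28.4/100)⁻²
= 1.08 × 1.951 = 2.107
(R_B − R_A)/R_A = 2.107 − 1 = 111%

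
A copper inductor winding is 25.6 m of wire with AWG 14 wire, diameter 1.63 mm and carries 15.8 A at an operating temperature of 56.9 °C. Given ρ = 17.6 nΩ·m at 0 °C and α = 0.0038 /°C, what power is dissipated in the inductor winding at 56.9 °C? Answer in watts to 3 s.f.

ρ = 17.6 nΩ·m = 1.76×10^-8 Ω·m
A = π(1.63/2 mm)² = π(8.1500e-04 m)² = 2.087e-06 m²
R₍0₎ = ρL/A = (1.76×10^-8)(25.6)/(2.087e-06) = 0.2159 Ω
R₍56.9₎ = R₍0₎(1 + αΔT) = 0.2159 × (1 + 0.0038×56.9) = 0.2626 Ω
P = I²R = (15.8)² × 0.2626 = 65.6 W

65.6 W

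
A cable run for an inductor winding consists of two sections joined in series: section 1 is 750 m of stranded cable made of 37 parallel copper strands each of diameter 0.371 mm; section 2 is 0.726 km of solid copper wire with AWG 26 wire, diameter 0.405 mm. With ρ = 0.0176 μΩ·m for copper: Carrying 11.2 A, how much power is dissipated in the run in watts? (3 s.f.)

ρ = 0.0176 μΩ·m = 1.76×10^-8 Ω·m
Section 1: A_strand = π(1.8550e-04)² = 1.081e-07 m²; R₁ = ρL/(N·A_s) = (1.76×10^-8)(750)/(37×1.081e-07) = 3.3 Ω
Section 2: A = π(0.405/2 mm)² = π(2.0250e-04 m)² = 1.288e-07 m²
R₂ = (1.76×10^-8)(726)/(1.288e-07) = 99.19 Ω
R = R₁ + R₂ = 102.5 Ω
P = I²R = (11.2)² × 102.5 = 12900 W

12900 W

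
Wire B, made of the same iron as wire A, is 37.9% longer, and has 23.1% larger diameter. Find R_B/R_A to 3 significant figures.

R ∝ L/d², so R_B/R_A = (1 + 37.9/100) × (1 + 23.1/100)⁻²
= 1.379 × 0.6599 = 0.910

0.910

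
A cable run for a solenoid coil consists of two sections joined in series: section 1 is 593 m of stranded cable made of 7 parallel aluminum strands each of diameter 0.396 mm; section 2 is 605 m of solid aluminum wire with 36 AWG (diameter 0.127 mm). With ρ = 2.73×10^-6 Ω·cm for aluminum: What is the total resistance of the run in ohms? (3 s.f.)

1320 Ω

ρ = 2.73×10^-6 Ω·cm = 2.73×10^-8 Ω·m
Section 1: A_strand = π(1.9800e-04)² = 1.232e-07 m²; R₁ = ρL/(N·A_s) = (2.73×10^-8)(593)/(7×1.232e-07) = 18.78 Ω
Section 2: A = π(0.127/2 mm)² = π(6.3500e-05 m)² = 1.267e-08 m²
R₂ = (2.73×10^-8)(605)/(1.267e-08) = 1304 Ω
R = R₁ + R₂ = 1320 Ω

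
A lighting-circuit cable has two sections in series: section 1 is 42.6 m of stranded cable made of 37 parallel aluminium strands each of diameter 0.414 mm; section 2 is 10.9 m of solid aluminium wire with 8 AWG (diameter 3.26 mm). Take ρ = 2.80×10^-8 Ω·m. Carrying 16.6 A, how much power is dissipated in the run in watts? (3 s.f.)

76.1 W

Section 1: A_strand = π(2.0700e-04)² = 1.346e-07 m²; R₁ = ρL/(N·A_s) = (2.80×10^-8)(42.6)/(37×1.346e-07) = 0.2395 Ω
Section 2: A = π(3.26/2 mm)² = π(1.6300e-03 m)² = 8.347e-06 m²
R₂ = (2.80×10^-8)(10.9)/(8.347e-06) = 0.03656 Ω
R = R₁ + R₂ = 0.276 Ω
P = I²R = (16.6)² × 0.276 = 76.1 W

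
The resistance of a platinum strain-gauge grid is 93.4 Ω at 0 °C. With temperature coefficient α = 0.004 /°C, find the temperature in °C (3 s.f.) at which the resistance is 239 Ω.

390 °C

R = R₀(1 + α(T − T₀)) ⇒ T = T₀ + (R/R₀ − 1)/α
T = 0 + (239/93.4 − 1)/0.004 = 0 + (1.559)/0.004 = 390 °C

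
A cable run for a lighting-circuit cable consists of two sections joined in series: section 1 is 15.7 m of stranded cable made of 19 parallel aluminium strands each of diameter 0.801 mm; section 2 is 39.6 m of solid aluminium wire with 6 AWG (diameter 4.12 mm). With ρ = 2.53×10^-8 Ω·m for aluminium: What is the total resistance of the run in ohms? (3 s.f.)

0.117 Ω

Section 1: A_strand = π(4.0050e-04)² = 5.039e-07 m²; R₁ = ρL/(N·A_s) = (2.53×10^-8)(15.7)/(19×5.039e-07) = 0.04149 Ω
Section 2: A = π(4.12/2 mm)² = π(2.0600e-03 m)² = 1.333e-05 m²
R₂ = (2.53×10^-8)(39.6)/(1.333e-05) = 0.07515 Ω
R = R₁ + R₂ = 0.117 Ω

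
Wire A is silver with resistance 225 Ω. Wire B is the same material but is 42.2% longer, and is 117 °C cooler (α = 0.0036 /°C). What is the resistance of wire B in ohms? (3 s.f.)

185 Ω

R ∝ ρL/d² with ρ ∝ (1+αΔT), so R_B/R_A = (1 + 42.2/100) × (1 − 0.0036×117)
= 1.422 × 0.5788 = 0.823
R_B = 0.823 × 225 = 185 Ω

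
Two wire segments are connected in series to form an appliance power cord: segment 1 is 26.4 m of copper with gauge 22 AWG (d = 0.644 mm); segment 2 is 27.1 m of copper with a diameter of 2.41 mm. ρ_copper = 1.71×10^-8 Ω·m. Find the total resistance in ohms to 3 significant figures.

Segment 1: A = π(0.644/2 mm)² = π(3.2200e-04 m)² = 3.257e-07 m²
R₁ = ρL/A = (1.71×10^-8)(26.4)/(3.257e-07) = 1.386 Ω
Segment 2: A = π(d/2)² = π(1.2050e-03 m)² = 4.562e-06 m²
R₂ = (1.71×10^-8)(27.1)/(4.562e-06) = 0.1016 Ω
R = R₁ + R₂ = 1.49 Ω

1.49 Ω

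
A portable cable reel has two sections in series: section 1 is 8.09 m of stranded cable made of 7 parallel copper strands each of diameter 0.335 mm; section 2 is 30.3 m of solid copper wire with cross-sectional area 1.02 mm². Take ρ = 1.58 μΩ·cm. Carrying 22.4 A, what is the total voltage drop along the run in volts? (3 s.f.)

ρ = 1.58 μΩ·cm = 1.58×10^-8 Ω·m
Section 1: A_strand = π(1.6750e-04)² = 8.814e-08 m²; R₁ = ρL/(N·A_s) = (1.58×10^-8)(8.09)/(7×8.814e-08) = 0.2072 Ω
Section 2: A = 1.02 mm² = 1.020e-06 m²
R₂ = (1.58×10^-8)(30.3)/(1.020e-06) = 0.4694 Ω
R = R₁ + R₂ = 0.6765 Ω
V = IR = 22.4 × 0.6765 = 15.2 V

15.2 V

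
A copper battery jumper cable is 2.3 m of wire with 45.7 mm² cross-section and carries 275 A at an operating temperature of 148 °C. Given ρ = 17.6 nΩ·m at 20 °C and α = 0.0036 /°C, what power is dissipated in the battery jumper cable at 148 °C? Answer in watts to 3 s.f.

ρ = 17.6 nΩ·m = 1.76×10^-8 Ω·m
A = 45.7 mm² = 4.570e-05 m²
R₍20₎ = ρL/A = (1.76×10^-8)(2.3)/(4.570e-05) = 8.858×10^-4 Ω
R₍148₎ = R₍20₎(1 + αΔT) = 8.858×10^-4 × (1 + 0.0036×128) = 0.001294 Ω
P = I²R = (275)² × 0.001294 = 97.9 W

97.9 W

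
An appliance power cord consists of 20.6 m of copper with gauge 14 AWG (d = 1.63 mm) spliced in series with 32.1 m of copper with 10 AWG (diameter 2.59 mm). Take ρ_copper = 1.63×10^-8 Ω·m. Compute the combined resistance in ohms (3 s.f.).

0.260 Ω

Segment 1: A = π(1.63/2 mm)² = π(8.1500e-04 m)² = 2.087e-06 m²
R₁ = ρL/A = (1.63×10^-8)(20.6)/(2.087e-06) = 0.1609 Ω
Segment 2: A = π(2.59/2 mm)² = π(1.2950e-03 m)² = 5.269e-06 m²
R₂ = (1.63×10^-8)(32.1)/(5.269e-06) = 0.09931 Ω
R = R₁ + R₂ = 0.260 Ω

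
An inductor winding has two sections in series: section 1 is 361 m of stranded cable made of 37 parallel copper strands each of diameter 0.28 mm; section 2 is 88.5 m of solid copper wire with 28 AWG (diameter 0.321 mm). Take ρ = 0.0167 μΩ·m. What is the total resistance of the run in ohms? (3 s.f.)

20.9 Ω

ρ = 0.0167 μΩ·m = 1.67×10^-8 Ω·m
Section 1: A_strand = π(1.4000e-04)² = 6.158e-08 m²; R₁ = ρL/(N·A_s) = (1.67×10^-8)(361)/(37×6.158e-08) = 2.646 Ω
Section 2: A = π(0.321/2 mm)² = π(1.6050e-04 m)² = 8.093e-08 m²
R₂ = (1.67×10^-8)(88.5)/(8.093e-08) = 18.26 Ω
R = R₁ + R₂ = 20.9 Ω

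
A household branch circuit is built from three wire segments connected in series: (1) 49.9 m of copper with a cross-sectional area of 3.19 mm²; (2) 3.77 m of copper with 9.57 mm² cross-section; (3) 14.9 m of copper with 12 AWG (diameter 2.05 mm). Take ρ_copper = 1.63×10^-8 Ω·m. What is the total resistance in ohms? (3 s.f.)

0.335 Ω

Seg 1: A = 3.19 mm² = 3.190e-06 m²
R_1 = (1.63×10^-8)(49.9)/(3.190e-06) = 0.255 Ω
Seg 2: A = 9.57 mm² = 9.570e-06 m²
R_2 = (1.63×10^-8)(3.77)/(9.570e-06) = 0.006421 Ω
Seg 3: A = π(2.05/2 mm)² = π(1.0250e-03 m)² = 3.301e-06 m²
R_3 = (1.63×10^-8)(14.9)/(3.301e-06) = 0.07358 Ω
R_total = R_1 + R_2 + R_3 = 0.335 Ω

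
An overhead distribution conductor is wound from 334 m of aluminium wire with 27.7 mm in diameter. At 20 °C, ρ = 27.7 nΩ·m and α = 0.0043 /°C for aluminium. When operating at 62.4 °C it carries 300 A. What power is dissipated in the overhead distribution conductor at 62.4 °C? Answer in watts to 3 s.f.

1630 W

ρ = 27.7 nΩ·m = 2.77×10^-8 Ω·m
A = π(d/2)² = π(1.3850e-02 m)² = 6.026e-04 m²
R₍20₎ = ρL/A = (2.77×10^-8)(334)/(6.026e-04) = 0.01535 Ω
R₍62.4₎ = R₍20₎(1 + αΔT) = 0.01535 × (1 + 0.0043×42.4) = 0.01815 Ω
P = I²R = (300)² × 0.01815 = 1630 W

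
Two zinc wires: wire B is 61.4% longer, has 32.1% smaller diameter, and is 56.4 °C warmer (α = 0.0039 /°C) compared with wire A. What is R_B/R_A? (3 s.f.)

R ∝ ρL/d² with ρ ∝ (1+αΔT), so R_B/R_A = (1 + 61.4/100) × (1 − 32.1/100)⁻² × (1 + 0.0039×56.4)
= 1.614 × 2.169 × 1.22 = 4.27

4.27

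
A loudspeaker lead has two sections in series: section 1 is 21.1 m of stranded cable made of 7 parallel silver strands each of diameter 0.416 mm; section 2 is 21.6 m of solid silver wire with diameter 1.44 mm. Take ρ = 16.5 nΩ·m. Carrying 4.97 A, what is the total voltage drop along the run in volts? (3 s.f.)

ρ = 16.5 nΩ·m = 1.65×10^-8 Ω·m
Section 1: A_strand = π(2.0800e-04)² = 1.359e-07 m²; R₁ = ρL/(N·A_s) = (1.65×10^-8)(21.1)/(7×1.359e-07) = 0.3659 Ω
Section 2: A = π(d/2)² = π(7.2000e-04 m)² = 1.629e-06 m²
R₂ = (1.65×10^-8)(21.6)/(1.629e-06) = 0.2188 Ω
R = R₁ + R₂ = 0.5848 Ω
V = IR = 4.97 × 0.5848 = 2.91 V

2.91 V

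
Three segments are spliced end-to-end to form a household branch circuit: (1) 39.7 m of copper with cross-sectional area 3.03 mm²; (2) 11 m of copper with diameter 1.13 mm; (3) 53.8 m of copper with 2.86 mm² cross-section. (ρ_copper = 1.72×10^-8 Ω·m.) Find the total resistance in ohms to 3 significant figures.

Seg 1: A = 3.03 mm² = 3.030e-06 m²
R_1 = (1.72×10^-8)(39.7)/(3.030e-06) = 0.2254 Ω
Seg 2: A = π(d/2)² = π(5.6500e-04 m)² = 1.003e-06 m²
R_2 = (1.72×10^-8)(11)/(1.003e-06) = 0.1887 Ω
Seg 3: A = 2.86 mm² = 2.860e-06 m²
R_3 = (1.72×10^-8)(53.8)/(2.860e-06) = 0.3236 Ω
R_total = R_1 + R_2 + R_3 = 0.738 Ω

0.738 Ω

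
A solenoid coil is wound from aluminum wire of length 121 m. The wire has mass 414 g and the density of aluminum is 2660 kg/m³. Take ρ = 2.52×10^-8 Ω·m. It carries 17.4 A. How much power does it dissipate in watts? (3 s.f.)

718 W

A = m/(density·L) = 0.414/(2660×121) = 1.2863e-06 m²
R = ρL/A = (2.52×10^-8)(121)/(1.2863e-06) = 2.371 Ω
P = I²R = (17.4)² × 2.371 = 718 W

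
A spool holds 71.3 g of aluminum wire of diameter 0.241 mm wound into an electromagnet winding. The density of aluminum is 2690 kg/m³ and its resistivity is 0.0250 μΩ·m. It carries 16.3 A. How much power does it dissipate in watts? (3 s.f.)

ρ = 0.0250 μΩ·m = 2.50×10^-8 Ω·m
A = π(d/2)² = π(1.2050e-04 m)² = 4.5617e-08 m²
L = m/(density·A) = 0.0713/(2690×4.5617e-08) = 581 m
R = ρL/A = (2.50×10^-8)(581)/(4.5617e-08) = 318.4 Ω
P = I²R = (16.3)² × 318.4 = 84600 W

84600 W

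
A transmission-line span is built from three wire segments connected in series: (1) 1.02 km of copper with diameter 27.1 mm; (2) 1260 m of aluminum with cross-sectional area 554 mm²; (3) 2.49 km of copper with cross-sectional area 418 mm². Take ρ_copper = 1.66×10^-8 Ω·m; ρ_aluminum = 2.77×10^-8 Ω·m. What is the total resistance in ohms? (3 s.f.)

Seg 1: A = π(d/2)² = π(1.3550e-02 m)² = 5.768e-04 m²
R_1 = (1.66×10^-8)(1020)/(5.768e-04) = 0.02935 Ω
Seg 2: A = 554 mm² = 5.540e-04 m²
R_2 = (2.77×10^-8)(1260)/(5.540e-04) = 0.063 Ω
Seg 3: A = 418 mm² = 4.180e-04 m²
R_3 = (1.66×10^-8)(2490)/(4.180e-04) = 0.09889 Ω
R_total = R_1 + R_2 + R_3 = 0.191 Ω

0.191 Ω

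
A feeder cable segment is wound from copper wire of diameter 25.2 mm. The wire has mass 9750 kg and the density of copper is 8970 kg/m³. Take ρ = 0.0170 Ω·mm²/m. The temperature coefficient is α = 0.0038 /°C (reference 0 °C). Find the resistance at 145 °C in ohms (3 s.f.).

ρ = 0.0170 Ω·mm²/m = 1.70×10^-8 Ω·m
A = π(d/2)² = π(1.2600e-02 m)² = 4.9876e-04 m²
L = m/(density·A) = 9750/(8970×4.9876e-04) = 2179 m
R = ρL/A = (1.70×10^-8)(2179)/(4.9876e-04) = 0.07428 Ω
R(145 °C) = 0.07428 × (1 + 0.0038×145) = 0.115 Ω

0.115 Ω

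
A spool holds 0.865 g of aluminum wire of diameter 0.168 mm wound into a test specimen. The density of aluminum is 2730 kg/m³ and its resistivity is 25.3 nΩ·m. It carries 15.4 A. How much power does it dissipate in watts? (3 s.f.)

3870 W

ρ = 25.3 nΩ·m = 2.53×10^-8 Ω·m
A = π(d/2)² = π(8.4000e-05 m)² = 2.2167e-08 m²
L = m/(density·A) = 8.650×10^-4/(2730×2.2167e-08) = 14.29 m
R = ρL/A = (2.53×10^-8)(14.29)/(2.2167e-08) = 16.31 Ω
P = I²R = (15.4)² × 16.31 = 3870 W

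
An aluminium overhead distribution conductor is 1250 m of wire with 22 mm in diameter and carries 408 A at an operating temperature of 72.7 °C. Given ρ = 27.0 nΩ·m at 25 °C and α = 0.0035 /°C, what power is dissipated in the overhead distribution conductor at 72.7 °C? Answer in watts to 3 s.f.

ρ = 27.0 nΩ·m = 2.70×10^-8 Ω·m
A = π(d/2)² = π(1.1000e-02 m)² = 3.801e-04 m²
R₍25₎ = ρL/A = (2.70×10^-8)(1250)/(3.801e-04) = 0.08878 Ω
R₍72.7₎ = R₍25₎(1 + αΔT) = 0.08878 × (1 + 0.0035×47.7) = 0.1036 Ω
P = I²R = (408)² × 0.1036 = 17200 W

17200 W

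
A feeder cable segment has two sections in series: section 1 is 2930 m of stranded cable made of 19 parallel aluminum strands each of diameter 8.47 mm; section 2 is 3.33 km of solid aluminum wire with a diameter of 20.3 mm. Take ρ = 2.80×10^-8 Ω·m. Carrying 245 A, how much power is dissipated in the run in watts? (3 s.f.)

Section 1: A_strand = π(4.2350e-03)² = 5.635e-05 m²; R₁ = ρL/(N·A_s) = (2.80×10^-8)(2930)/(19×5.635e-05) = 0.07663 Ω
Section 2: A = π(d/2)² = π(1.0150e-02 m)² = 3.237e-04 m²
R₂ = (2.80×10^-8)(3330)/(3.237e-04) = 0.2881 Ω
R = R₁ + R₂ = 0.3647 Ω
P = I²R = (245)² × 0.3647 = 21900 W

21900 W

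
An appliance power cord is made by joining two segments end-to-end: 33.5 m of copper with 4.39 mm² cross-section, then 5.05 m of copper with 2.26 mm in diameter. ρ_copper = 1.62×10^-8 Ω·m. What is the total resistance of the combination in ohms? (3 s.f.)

Segment 1: A = 4.39 mm² = 4.390e-06 m²
R₁ = ρL/A = (1.62×10^-8)(33.5)/(4.390e-06) = 0.1236 Ω
Segment 2: A = π(d/2)² = π(1.1300e-03 m)² = 4.011e-06 m²
R₂ = (1.62×10^-8)(5.05)/(4.011e-06) = 0.02039 Ω
R = R₁ + R₂ = 0.144 Ω

0.144 Ω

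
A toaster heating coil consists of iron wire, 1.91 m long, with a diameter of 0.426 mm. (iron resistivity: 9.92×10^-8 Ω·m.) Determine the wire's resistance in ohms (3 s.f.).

1.33 Ω

A = π(d/2)² = π(2.1300e-04 m)² = 1.425e-07 m²
R = ρL/A = (9.92×10^-8)(1.91 m)/(1.425e-07 m²) = 1.33 Ω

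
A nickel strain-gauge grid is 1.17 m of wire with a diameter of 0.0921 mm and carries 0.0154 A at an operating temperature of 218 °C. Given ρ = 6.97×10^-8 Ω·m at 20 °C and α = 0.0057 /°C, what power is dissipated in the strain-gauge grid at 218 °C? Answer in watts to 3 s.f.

A = π(d/2)² = π(4.6050e-05 m)² = 6.662e-09 m²
R₍20₎ = ρL/A = (6.97×10^-8)(1.17)/(6.662e-09) = 12.24 Ω
R₍218₎ = R₍20₎(1 + αΔT) = 12.24 × (1 + 0.0057×198) = 26.06 Ω
P = I²R = (0.0154)² × 26.06 = 0.00618 W

0.00618 W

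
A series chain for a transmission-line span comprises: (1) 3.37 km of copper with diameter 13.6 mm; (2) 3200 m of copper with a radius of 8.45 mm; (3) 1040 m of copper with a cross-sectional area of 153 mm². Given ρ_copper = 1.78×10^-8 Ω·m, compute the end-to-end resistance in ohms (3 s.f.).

Seg 1: A = π(d/2)² = π(6.8000e-03 m)² = 1.453e-04 m²
R_1 = (1.78×10^-8)(3370)/(1.453e-04) = 0.4129 Ω
Seg 2: A = πr² = π(8.4500e-03 m)² = 2.243e-04 m²
R_2 = (1.78×10^-8)(3200)/(2.243e-04) = 0.2539 Ω
Seg 3: A = 153 mm² = 1.530e-04 m²
R_3 = (1.78×10^-8)(1040)/(1.530e-04) = 0.121 Ω
R_total = R_1 + R_2 + R_3 = 0.788 Ω

0.788 Ω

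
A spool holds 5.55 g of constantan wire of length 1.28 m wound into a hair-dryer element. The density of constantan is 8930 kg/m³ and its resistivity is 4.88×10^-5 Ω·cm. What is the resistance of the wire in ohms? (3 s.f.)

1.29 Ω

ρ = 4.88×10^-5 Ω·cm = 4.88×10^-7 Ω·m
A = m/(density·L) = 0.00555/(8930×1.28) = 4.8555e-07 m²
R = ρL/A = (4.88×10^-7)(1.28)/(4.8555e-07) = 1.29 Ω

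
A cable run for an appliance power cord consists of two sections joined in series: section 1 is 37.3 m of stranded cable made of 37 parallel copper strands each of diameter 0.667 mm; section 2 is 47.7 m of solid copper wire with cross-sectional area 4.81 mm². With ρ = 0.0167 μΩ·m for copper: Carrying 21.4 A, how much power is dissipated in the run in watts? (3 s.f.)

ρ = 0.0167 μΩ·m = 1.67×10^-8 Ω·m
Section 1: A_strand = π(3.3350e-04)² = 3.494e-07 m²; R₁ = ρL/(N·A_s) = (1.67×10^-8)(37.3)/(37×3.494e-07) = 0.04818 Ω
Section 2: A = 4.81 mm² = 4.810e-06 m²
R₂ = (1.67×10^-8)(47.7)/(4.810e-06) = 0.1656 Ω
R = R₁ + R₂ = 0.2138 Ω
P = I²R = (21.4)² × 0.2138 = 97.9 W

97.9 W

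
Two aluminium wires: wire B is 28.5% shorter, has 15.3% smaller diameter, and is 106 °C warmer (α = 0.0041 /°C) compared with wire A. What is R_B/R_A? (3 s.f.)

1.43

R ∝ ρL/d² with ρ ∝ (1+αΔT), so R_B/R_A = (1 − 28.5/100) × (1 − 15.3/100)⁻² × (1 + 0.0041×106)
= 0.715 × 1.394 × 1.435 = 1.43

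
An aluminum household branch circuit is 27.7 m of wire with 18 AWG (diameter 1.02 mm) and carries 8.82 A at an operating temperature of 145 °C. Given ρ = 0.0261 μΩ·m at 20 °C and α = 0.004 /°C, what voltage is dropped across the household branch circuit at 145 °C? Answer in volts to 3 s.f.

11.7 V

ρ = 0.0261 μΩ·m = 2.61×10^-8 Ω·m
A = π(1.02/2 mm)² = π(5.1000e-04 m)² = 8.171e-07 m²
R₍20₎ = ρL/A = (2.61×10^-8)(27.7)/(8.171e-07) = 0.8848 Ω
R₍145₎ = R₍20₎(1 + αΔT) = 0.8848 × (1 + 0.004×125) = 1.327 Ω
V = IR = 8.82 × 1.327 = 11.7 V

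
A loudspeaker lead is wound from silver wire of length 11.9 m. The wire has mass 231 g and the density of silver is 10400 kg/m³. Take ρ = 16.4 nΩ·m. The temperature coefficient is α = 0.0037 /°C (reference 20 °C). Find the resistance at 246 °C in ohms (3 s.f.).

ρ = 16.4 nΩ·m = 1.64×10^-8 Ω·m
A = m/(density·L) = 0.231/(10400×11.9) = 1.8665e-06 m²
R = ρL/A = (1.64×10^-8)(11.9)/(1.8665e-06) = 0.1046 Ω
R(246 °C) = 0.1046 × (1 + 0.0037×226) = 0.192 Ω

0.192 Ω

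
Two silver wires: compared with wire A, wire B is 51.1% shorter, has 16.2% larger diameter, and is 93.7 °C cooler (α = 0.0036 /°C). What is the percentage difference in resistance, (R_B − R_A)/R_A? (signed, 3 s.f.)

R ∝ ρL/d² with ρ ∝ (1+αΔT), so R_B/R_A = (1 − 51.1/100) × (1 + 16.2/100)⁻² × (1 − 0.0036×93.7)
= 0.489 × 0.7406 × 0.6627 = 0.24
(R_B − R_A)/R_A = 0.24 − 1 = -76.0%

-76.0%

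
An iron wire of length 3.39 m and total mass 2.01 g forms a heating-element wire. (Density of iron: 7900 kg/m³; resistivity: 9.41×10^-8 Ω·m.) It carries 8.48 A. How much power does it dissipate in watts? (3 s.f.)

A = m/(density·L) = 0.00201/(7900×3.39) = 7.5053e-08 m²
R = ρL/A = (9.41×10^-8)(3.39)/(7.5053e-08) = 4.25 Ω
P = I²R = (8.48)² × 4.25 = 306 W

306 W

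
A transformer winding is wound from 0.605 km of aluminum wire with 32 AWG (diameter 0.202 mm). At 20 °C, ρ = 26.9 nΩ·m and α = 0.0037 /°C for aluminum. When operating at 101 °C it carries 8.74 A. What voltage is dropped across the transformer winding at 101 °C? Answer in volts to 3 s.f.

5770 V

ρ = 26.9 nΩ·m = 2.69×10^-8 Ω·m
A = π(0.202/2 mm)² = π(1.0100e-04 m)² = 3.205e-08 m²
R₍20₎ = ρL/A = (2.69×10^-8)(605)/(3.205e-08) = 507.8 Ω
R₍101₎ = R₍20₎(1 + αΔT) = 507.8 × (1 + 0.0037×81) = 660 Ω
V = IR = 8.74 × 660 = 5770 V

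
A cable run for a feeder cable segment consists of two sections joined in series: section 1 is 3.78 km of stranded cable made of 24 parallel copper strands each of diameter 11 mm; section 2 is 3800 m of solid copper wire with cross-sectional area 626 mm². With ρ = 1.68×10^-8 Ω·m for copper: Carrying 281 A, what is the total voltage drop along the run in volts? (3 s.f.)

36.5 V

Section 1: A_strand = π(5.5000e-03)² = 9.503e-05 m²; R₁ = ρL/(N·A_s) = (1.68×10^-8)(3780)/(24×9.503e-05) = 0.02784 Ω
Section 2: A = 626 mm² = 6.260e-04 m²
R₂ = (1.68×10^-8)(3800)/(6.260e-04) = 0.102 Ω
R = R₁ + R₂ = 0.1298 Ω
V = IR = 281 × 0.1298 = 36.5 V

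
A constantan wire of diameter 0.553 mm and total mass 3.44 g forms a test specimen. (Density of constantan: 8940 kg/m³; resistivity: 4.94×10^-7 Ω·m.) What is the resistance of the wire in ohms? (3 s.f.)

3.30 Ω

A = π(d/2)² = π(2.7650e-04 m)² = 2.4018e-07 m²
L = m/(density·A) = 0.00344/(8940×2.4018e-07) = 1.602 m
R = ρL/A = (4.94×10^-7)(1.602)/(2.4018e-07) = 3.30 Ω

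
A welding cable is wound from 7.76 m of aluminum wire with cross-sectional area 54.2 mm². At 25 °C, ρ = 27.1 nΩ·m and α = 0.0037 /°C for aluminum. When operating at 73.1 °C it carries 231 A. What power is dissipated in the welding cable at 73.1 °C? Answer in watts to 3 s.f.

244 W

ρ = 27.1 nΩ·m = 2.71×10^-8 Ω·m
A = 54.2 mm² = 5.420e-05 m²
R₍25₎ = ρL/A = (2.71×10^-8)(7.76)/(5.420e-05) = 0.00388 Ω
R₍73.1₎ = R₍25₎(1 + αΔT) = 0.00388 × (1 + 0.0037×48.1) = 0.004571 Ω
P = I²R = (231)² × 0.004571 = 244 W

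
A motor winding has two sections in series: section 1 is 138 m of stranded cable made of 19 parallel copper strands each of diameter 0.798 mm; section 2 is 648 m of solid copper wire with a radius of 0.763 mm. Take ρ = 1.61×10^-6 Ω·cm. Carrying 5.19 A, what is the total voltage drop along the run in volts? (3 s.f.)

30.8 V

ρ = 1.61×10^-6 Ω·cm = 1.61×10^-8 Ω·m
Section 1: A_strand = π(3.9900e-04)² = 5.001e-07 m²; R₁ = ρL/(N·A_s) = (1.61×10^-8)(138)/(19×5.001e-07) = 0.2338 Ω
Section 2: A = πr² = π(7.6300e-04 m)² = 1.829e-06 m²
R₂ = (1.61×10^-8)(648)/(1.829e-06) = 5.704 Ω
R = R₁ + R₂ = 5.938 Ω
V = IR = 5.19 × 5.938 = 30.8 V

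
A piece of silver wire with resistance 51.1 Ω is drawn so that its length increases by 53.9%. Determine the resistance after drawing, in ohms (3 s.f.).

121 Ω

k = 1 + 53.9/100 = 1.539; volume constant ⇒ A' = A/k, so R' = k²R.
R' = 2.369 × 51.1 = 121 Ω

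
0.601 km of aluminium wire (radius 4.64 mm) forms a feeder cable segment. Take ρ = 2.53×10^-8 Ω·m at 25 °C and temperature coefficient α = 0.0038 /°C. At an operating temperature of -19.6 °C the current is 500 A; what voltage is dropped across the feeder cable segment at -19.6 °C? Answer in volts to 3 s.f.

A = πr² = π(4.6400e-03 m)² = 6.764e-05 m²
R₍25₎ = ρL/A = (2.53×10^-8)(601)/(6.764e-05) = 0.2248 Ω
R₍-19.6₎ = R₍25₎(1 + αΔT) = 0.2248 × (1 + 0.0038×-44.6) = 0.1867 Ω
V = IR = 500 × 0.1867 = 93.4 V

93.4 V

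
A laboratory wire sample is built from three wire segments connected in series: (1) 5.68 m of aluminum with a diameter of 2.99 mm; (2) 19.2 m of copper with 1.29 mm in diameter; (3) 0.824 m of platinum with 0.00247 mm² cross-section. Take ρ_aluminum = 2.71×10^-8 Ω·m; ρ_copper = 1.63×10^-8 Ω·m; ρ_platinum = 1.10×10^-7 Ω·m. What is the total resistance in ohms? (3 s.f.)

37.0 Ω

Seg 1: A = π(d/2)² = π(1.4950e-03 m)² = 7.022e-06 m²
R_1 = (2.71×10^-8)(5.68)/(7.022e-06) = 0.02192 Ω
Seg 2: A = π(d/2)² = π(6.4500e-04 m)² = 1.307e-06 m²
R_2 = (1.63×10^-8)(19.2)/(1.307e-06) = 0.2395 Ω
Seg 3: A = 0.00247 mm² = 2.470e-09 m²
R_3 = (1.10×10^-7)(0.824)/(2.470e-09) = 36.7 Ω
R_total = R_1 + R_2 + R_3 = 37.0 Ω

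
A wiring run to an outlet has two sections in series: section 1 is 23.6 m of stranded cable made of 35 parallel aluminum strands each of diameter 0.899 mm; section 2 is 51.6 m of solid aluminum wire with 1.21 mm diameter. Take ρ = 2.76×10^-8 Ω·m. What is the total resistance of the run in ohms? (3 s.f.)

Section 1: A_strand = π(4.4950e-04)² = 6.348e-07 m²; R₁ = ρL/(N·A_s) = (2.76×10^-8)(23.6)/(35×6.348e-07) = 0.02932 Ω
Section 2: A = π(d/2)² = π(6.0500e-04 m)² = 1.150e-06 m²
R₂ = (2.76×10^-8)(51.6)/(1.150e-06) = 1.239 Ω
R = R₁ + R₂ = 1.27 Ω

1.27 Ω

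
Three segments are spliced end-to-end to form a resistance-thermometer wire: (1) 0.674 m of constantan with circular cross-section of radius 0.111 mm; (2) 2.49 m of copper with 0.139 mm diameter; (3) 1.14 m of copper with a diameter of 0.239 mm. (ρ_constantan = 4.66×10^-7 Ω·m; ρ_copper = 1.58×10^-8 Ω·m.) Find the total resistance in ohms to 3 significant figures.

11.1 Ω

Seg 1: A = πr² = π(1.1100e-04 m)² = 3.871e-08 m²
R_1 = (4.66×10^-7)(0.674)/(3.871e-08) = 8.114 Ω
Seg 2: A = π(d/2)² = π(6.9500e-05 m)² = 1.517e-08 m²
R_2 = (1.58×10^-8)(2.49)/(1.517e-08) = 2.593 Ω
Seg 3: A = π(d/2)² = π(1.1950e-04 m)² = 4.486e-08 m²
R_3 = (1.58×10^-8)(1.14)/(4.486e-08) = 0.4015 Ω
R_total = R_1 + R_2 + R_3 = 11.1 Ω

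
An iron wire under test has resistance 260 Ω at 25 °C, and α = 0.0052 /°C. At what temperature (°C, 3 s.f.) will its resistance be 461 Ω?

174 °C

R = R₀(1 + α(T − T₀)) ⇒ T = T₀ + (R/R₀ − 1)/α
T = 25 + (461/260 − 1)/0.0052 = 25 + (0.7731)/0.0052 = 174 °C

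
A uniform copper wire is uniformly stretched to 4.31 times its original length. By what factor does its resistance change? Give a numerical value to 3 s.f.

18.6

Volume constant ⇒ A' = A/k with k = 4.31. R' = ρ(kL)/(A/k) = k²R.
Factor = 18.6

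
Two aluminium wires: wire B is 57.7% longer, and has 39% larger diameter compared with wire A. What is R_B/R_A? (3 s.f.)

0.816

R ∝ L/d², so R_B/R_A = (1 + 57.7/100) × (1 + 39/100)⁻²
= 1.577 × 0.5176 = 0.816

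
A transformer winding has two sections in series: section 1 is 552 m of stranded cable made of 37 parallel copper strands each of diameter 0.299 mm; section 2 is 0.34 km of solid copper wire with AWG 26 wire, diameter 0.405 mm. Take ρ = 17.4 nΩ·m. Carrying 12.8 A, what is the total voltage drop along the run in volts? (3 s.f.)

ρ = 17.4 nΩ·m = 1.74×10^-8 Ω·m
Section 1: A_strand = π(1.4950e-04)² = 7.022e-08 m²; R₁ = ρL/(N·A_s) = (1.74×10^-8)(552)/(37×7.022e-08) = 3.697 Ω
Section 2: A = π(0.405/2 mm)² = π(2.0250e-04 m)² = 1.288e-07 m²
R₂ = (1.74×10^-8)(340)/(1.288e-07) = 45.92 Ω
R = R₁ + R₂ = 49.62 Ω
V = IR = 12.8 × 49.62 = 635 V

635 V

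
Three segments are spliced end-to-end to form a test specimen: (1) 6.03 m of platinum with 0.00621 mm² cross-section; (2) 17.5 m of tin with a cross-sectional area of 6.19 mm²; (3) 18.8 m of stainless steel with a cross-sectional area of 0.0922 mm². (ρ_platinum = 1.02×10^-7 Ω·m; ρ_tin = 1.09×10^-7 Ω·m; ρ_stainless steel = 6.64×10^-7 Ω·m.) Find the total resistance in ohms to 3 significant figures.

235 Ω

Seg 1: A = 0.00621 mm² = 6.210e-09 m²
R_1 = (1.02×10^-7)(6.03)/(6.210e-09) = 99.04 Ω
Seg 2: A = 6.19 mm² = 6.190e-06 m²
R_2 = (1.09×10^-7)(17.5)/(6.190e-06) = 0.3082 Ω
Seg 3: A = 0.0922 mm² = 9.220e-08 m²
R_3 = (6.64×10^-7)(18.8)/(9.220e-08) = 135.4 Ω
R_total = R_1 + R_2 + R_3 = 235 Ω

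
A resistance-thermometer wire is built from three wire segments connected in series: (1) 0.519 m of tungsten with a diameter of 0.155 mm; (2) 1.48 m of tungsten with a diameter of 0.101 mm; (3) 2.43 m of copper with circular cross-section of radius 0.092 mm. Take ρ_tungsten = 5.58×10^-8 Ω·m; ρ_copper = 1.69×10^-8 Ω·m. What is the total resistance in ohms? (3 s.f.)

Seg 1: A = π(d/2)² = π(7.7500e-05 m)² = 1.887e-08 m²
R_1 = (5.58×10^-8)(0.519)/(1.887e-08) = 1.535 Ω
Seg 2: A = π(d/2)² = π(5.0500e-05 m)² = 8.012e-09 m²
R_2 = (5.58×10^-8)(1.48)/(8.012e-09) = 10.31 Ω
Seg 3: A = πr² = π(9.2000e-05 m)² = 2.659e-08 m²
R_3 = (1.69×10^-8)(2.43)/(2.659e-08) = 1.544 Ω
R_total = R_1 + R_2 + R_3 = 13.4 Ω

13.4 Ω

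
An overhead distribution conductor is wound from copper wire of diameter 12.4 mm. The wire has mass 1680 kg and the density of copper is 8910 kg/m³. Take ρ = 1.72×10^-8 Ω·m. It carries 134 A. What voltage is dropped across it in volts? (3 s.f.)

29.8 V

A = π(d/2)² = π(6.2000e-03 m)² = 1.2076e-04 m²
L = m/(density·A) = 1680/(8910×1.2076e-04) = 1561 m
R = ρL/A = (1.72×10^-8)(1561)/(1.2076e-04) = 0.2224 Ω
V = IR = 134 × 0.2224 = 29.8 V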